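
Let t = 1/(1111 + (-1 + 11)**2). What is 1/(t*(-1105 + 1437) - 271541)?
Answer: -1211/328835819 ≈ -3.6827e-6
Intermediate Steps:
t = 1/1211 (t = 1/(1111 + 10**2) = 1/(1111 + 100) = 1/1211 ≈ 0.00082576)
1/(t*(-1105 + 1437) - 271541) = 1/((-1105 + 1437)/1211 - 271541) = 1/((1/1211)*332 - 271541) = 1/(332/1211 - 271541) = 1/(-328835819/1211) = -1211/328835819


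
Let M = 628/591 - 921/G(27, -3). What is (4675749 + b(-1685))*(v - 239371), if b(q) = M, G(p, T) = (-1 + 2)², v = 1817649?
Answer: 4360504299193328/591 ≈ 7.3782e+12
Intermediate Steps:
G(p, T) = 1 (G(p, T) = 1² = 1)
M = -543683/591 (M = 628/591 - 921/1 = 628*(1/591) - 921*1 = 628/591 - 921 = -543683/591 ≈ -919.94)
b(q) = -543683/591
(4675749 + b(-1685))*(v - 239371) = (4675749 - 543683/591)*(1817649 - 239371) = (2762823976/591)*1578278 = 4360504299193328/591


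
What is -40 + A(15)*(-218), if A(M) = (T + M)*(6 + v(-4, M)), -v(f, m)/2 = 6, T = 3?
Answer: 23504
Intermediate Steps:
v(f, m) = -12 (v(f, m) = -2*6 = -12)
A(M) = -18 - 6*M (A(M) = (3 + M)*(6 - 12) = (3 + M)*(-6) = -18 - 6*M)
-40 + A(15)*(-218) = -40 + (-18 - 6*15)*(-218) = -40 + (-18 - 90)*(-218) = -40 - 108*(-218) = -40 + 23544 = 23504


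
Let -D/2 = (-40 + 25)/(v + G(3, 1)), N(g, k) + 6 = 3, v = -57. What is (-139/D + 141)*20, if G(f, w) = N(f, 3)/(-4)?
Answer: 16065/2 ≈ 8032.5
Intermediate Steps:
N(g, k) = -3 (N(g, k) = -6 + 3 = -3)
G(f, w) = ¾ (G(f, w) = -3/(-4) = -3*(-¼) = ¾)
D = -8/15 (D = -2*(-40 + 25)/(-57 + ¾) = -(-30)/(-225/4) = -(-30)*(-4)/225 = -2*4/15 = -8/15 ≈ -0.53333)
(-139/D + 141)*20 = (-139/(-8/15) + 141)*20 = (-139*(-15/8) + 141)*20 = (2085/8 + 141)*20 = (3213/8)*20 = 16065/2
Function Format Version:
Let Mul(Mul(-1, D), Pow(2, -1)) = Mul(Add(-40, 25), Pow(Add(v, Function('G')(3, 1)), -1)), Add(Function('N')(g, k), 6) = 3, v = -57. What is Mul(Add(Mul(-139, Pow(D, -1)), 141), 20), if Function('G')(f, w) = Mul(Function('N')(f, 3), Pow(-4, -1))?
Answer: Rational(16065, 2) ≈ 8032.5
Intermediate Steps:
Function('N')(g, k) = -3 (Function('N')(g, k) = Add(-6, 3) = -3)
Function('G')(f, w) = Rational(3, 4) (Function('G')(f, w) = Mul(-3, Pow(-4, -1)) = Mul(-3, Rational(-1, 4)) = Rational(3, 4))
D = Rational(-8, 15) (D = Mul(-2, Mul(Add(-40, 25), Pow(Add(-57, Rational(3, 4)), -1))) = Mul(-2, Mul(-15, Pow(Rational(-225, 4), -1))) = Mul(-2, Mul(-15, Rational(-4, 225))) = Mul(-2, Rational(4, 15)) = Rational(-8, 15) ≈ -0.53333)
Mul(Add(Mul(-139, Pow(D, -1)), 141), 20) = Mul(Add(Mul(-139, Pow(Rational(-8, 15), -1)), 141), 20) = Mul(Add(Mul(-139, Rational(-15, 8)), 141), 20) = Mul(Add(Rational(2085, 8), 141), 20) = Mul(Rational(3213, 8), 20) = Rational(16065, 2)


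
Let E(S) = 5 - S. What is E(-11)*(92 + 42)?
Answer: 2144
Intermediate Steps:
E(-11)*(92 + 42) = (5 - 1*(-11))*(92 + 42) = (5 + 11)*134 = 16*134 = 2144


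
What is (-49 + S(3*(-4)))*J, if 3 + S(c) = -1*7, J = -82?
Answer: 4838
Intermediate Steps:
S(c) = -10 (S(c) = -3 - 1*7 = -3 - 7 = -10)
(-49 + S(3*(-4)))*J = (-49 - 10)*(-82) = -59*(-82) = 4838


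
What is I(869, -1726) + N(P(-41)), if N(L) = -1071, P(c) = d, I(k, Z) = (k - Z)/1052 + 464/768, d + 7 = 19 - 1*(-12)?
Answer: -13481537/12624 ≈ -1067.9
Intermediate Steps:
d = 24 (d = -7 + (19 - 1*(-12)) = -7 + (19 + 12) = -7 + 31 = 24)
I(k, Z) = 29/48 - Z/1052 + k/1052 (I(k, Z) = (k - Z)*(1/1052) + 464*(1/768) = (-Z/1052 + k/1052) + 29/48 = 29/48 - Z/1052 + k/1052)
P(c) = 24
I(869, -1726) + N(P(-41)) = (29/48 - 1/1052*(-1726) + (1/1052)*869) - 1071 = (29/48 + 863/526 + 869/1052) - 1071 = 38767/12624 - 1071 = -13481537/12624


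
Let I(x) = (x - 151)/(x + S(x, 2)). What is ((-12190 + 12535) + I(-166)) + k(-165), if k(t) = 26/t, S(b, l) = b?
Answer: 18942773/54780 ≈ 345.80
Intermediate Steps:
I(x) = (-151 + x)/(2*x) (I(x) = (x - 151)/(x + x) = (-151 + x)/((2*x)) = (-151 + x)*(1/(2*x)) = (-151 + x)/(2*x))
((-12190 + 12535) + I(-166)) + k(-165) = ((-12190 + 12535) + (1/2)*(-151 - 166)/(-166)) + 26/(-165) = (345 + (1/2)*(-1/166)*(-317)) + 26*(-1/165) = (345 + 317/332) - 26/165 = 114857/332 - 26/165 = 18942773/54780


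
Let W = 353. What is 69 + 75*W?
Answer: 26544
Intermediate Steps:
69 + 75*W = 69 + 75*353 = 69 + 26475 = 26544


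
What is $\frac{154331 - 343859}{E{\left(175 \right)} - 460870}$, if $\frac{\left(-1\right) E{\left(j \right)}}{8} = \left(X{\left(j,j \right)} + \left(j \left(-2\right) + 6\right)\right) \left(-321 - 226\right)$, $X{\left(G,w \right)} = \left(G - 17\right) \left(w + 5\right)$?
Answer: $- \frac{94764}{61243613} \approx -0.0015473$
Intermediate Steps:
$X{\left(G,w \right)} = \left(-17 + G\right) \left(5 + w\right)$
$E{\left(j \right)} = -345704 - 61264 j + 4376 j^{2}$ ($E{\left(j \right)} = - 8 \left(\left(-85 - 17 j + 5 j + j j\right) + \left(j \left(-2\right) + 6\right)\right) \left(-321 - 226\right) = - 8 \left(\left(-85 - 17 j + 5 j + j^{2}\right) - \left(-6 + 2 j\right)\right) \left(-547\right) = - 8 \left(\left(-85 + j^{2} - 12 j\right) - \left(-6 + 2 j\right)\right) \left(-547\right) = - 8 \left(-79 + j^{2} - 14 j\right) \left(-547\right) = - 8 \left(43213 - 547 j^{2} + 7658 j\right) = -345704 - 61264 j + 4376 j^{2}$)
$\frac{154331 - 343859}{E{\left(175 \right)} - 460870} = \frac{154331 - 343859}{\left(-345704 - 10721200 + 4376 \cdot 175^{2}\right) - 460870} = - \frac{189528}{\left(-345704 - 10721200 + 4376 \cdot 30625\right) - 460870} = - \frac{189528}{\left(-345704 - 10721200 + 134015000\right) - 460870} = - \frac{189528}{122948096 - 460870} = - \frac{189528}{122487226} = \left(-189528\right) \frac{1}{122487226} = - \frac{94764}{61243613}$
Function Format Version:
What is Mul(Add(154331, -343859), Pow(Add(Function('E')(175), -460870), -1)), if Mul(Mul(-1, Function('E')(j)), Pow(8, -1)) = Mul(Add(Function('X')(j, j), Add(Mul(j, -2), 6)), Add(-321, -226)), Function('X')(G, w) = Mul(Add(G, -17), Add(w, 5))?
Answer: Rational(-94764, 61243613) ≈ -0.0015473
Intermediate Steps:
Function('X')(G, w) = Mul(Add(-17, G), Add(5, w))
Function('E')(j) = Add(-345704, Mul(-61264, j), Mul(4376, Pow(j, 2))) (Function('E')(j) = Mul(-8, Mul(Add(Add(-85, Mul(-17, j), Mul(5, j), Mul(j, j)), Add(Mul(j, -2), 6)), Add(-321, -226))) = Mul(-8, Mul(Add(Add(-85, Mul(-17, j), Mul(5, j), Pow(j, 2)), Add(Mul(-2, j), 6)), -547)) = Mul(-8, Mul(Add(Add(-85, Pow(j, 2), Mul(-12, j)), Add(6, Mul(-2, j))), -547)) = Mul(-8, Mul(Add(-79, Pow(j, 2), Mul(-14, j)), -547)) = Mul(-8, Add(43213, Mul(-547, Pow(j, 2)), Mul(7658, j))) = Add(-345704, Mul(-61264, j), Mul(4376, Pow(j, 2))))
Mul(Add(154331, -343859), Pow(Add(Function('E')(175), -460870), -1)) = Mul(Add(154331, -343859), Pow(Add(Add(-345704, Mul(-61264, 175), Mul(4376, Pow(175, 2))), -460870), -1)) = Mul(-189528, Pow(Add(Add(-345704, -10721200, Mul(4376, 30625)), -460870), -1)) = Mul(-189528, Pow(Add(Add(-345704, -10721200, 134015000), -460870), -1)) = Mul(-189528, Pow(Add(122948096, -460870), -1)) = Mul(-189528, Pow(122487226, -1)) = Mul(-189528, Rational(1, 122487226)) = Rational(-94764, 61243613)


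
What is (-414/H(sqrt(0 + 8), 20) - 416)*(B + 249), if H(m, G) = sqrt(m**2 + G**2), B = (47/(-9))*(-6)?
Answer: -349856/3 - 19343*sqrt(102)/34 ≈ -1.2236e+5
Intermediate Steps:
B = 94/3 (B = (47*(-1/9))*(-6) = -47/9*(-6) = 94/3 ≈ 31.333)
H(m, G) = sqrt(G**2 + m**2)
(-414/H(sqrt(0 + 8), 20) - 416)*(B + 249) = (-414/sqrt(20**2 + (sqrt(0 + 8))**2) - 416)*(94/3 + 249) = (-414/sqrt(400 + (sqrt(8))**2) - 416)*(841/3) = (-414/sqrt(400 + (2*sqrt(2))**2) - 416)*(841/3) = (-414/sqrt(400 + 8) - 416)*(841/3) = (-414*sqrt(102)/204 - 416)*(841/3) = (-69*sqrt(102)/34 - 416)*(841/3) = (-416 - 69*sqrt(102)/34)*(841/3) = -349856/3 - 19343*sqrt(102)/34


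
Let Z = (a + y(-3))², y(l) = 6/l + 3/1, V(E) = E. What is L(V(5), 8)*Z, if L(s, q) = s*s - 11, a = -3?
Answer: 56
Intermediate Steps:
L(s, q) = -11 + s² (L(s, q) = s² - 11 = -11 + s²)
y(l) = 3 + 6/l (y(l) = 6/l + 3*1 = 6/l + 3 = 3 + 6/l)
Z = 4 (Z = (-3 + (3 + 6/(-3)))² = (-3 + (3 + 6*(-⅓)))² = (-3 + (3 - 2))² = (-3 + 1)² = (-2)² = 4)
L(V(5), 8)*Z = (-11 + 5²)*4 = (-11 + 25)*4 = 14*4 = 56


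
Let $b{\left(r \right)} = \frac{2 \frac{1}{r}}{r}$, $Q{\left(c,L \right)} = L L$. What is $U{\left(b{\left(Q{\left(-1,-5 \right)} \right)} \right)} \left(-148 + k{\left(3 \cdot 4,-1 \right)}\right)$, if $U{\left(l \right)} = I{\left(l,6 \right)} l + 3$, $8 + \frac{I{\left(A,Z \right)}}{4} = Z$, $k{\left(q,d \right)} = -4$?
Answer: $- \frac{282568}{625} \approx -452.11$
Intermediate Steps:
$I{\left(A,Z \right)} = -32 + 4 Z$
$Q{\left(c,L \right)} = L^{2}$
$b{\left(r \right)} = \frac{2}{r^{2}}$
$U{\left(l \right)} = 3 - 8 l$ ($U{\left(l \right)} = \left(-32 + 4 \cdot 6\right) l + 3 = \left(-32 + 24\right) l + 3 = - 8 l + 3 = 3 - 8 l$)
$U{\left(b{\left(Q{\left(-1,-5 \right)} \right)} \right)} \left(-148 + k{\left(3 \cdot 4,-1 \right)}\right) = \left(3 - 8 \cdot \frac{2}{625}\right) \left(-148 - 4\right) = \left(3 - 8 \cdot \frac{2}{625}\right) \left(-152\right) = \left(3 - 8 \cdot 2 \cdot \frac{1}{625}\right) \left(-152\right) = \left(3 - \frac{16}{625}\right) \left(-152\right) = \frac{1859}{625} \left(-152\right) = - \frac{282568}{625}$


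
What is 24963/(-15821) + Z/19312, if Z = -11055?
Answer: -656986611/305535152 ≈ -2.1503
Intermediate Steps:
24963/(-15821) + Z/19312 = 24963/(-15821) - 11055/19312 = 24963*(-1/15821) - 11055*1/19312 = -24963/15821 - 11055/19312 = -656986611/305535152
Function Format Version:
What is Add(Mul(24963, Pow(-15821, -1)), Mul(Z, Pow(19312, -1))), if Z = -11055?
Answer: Rational(-656986611, 305535152) ≈ -2.1503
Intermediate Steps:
Add(Mul(24963, Pow(-15821, -1)), Mul(Z, Pow(19312, -1))) = Add(Mul(24963, Pow(-15821, -1)), Mul(-11055, Pow(19312, -1))) = Add(Mul(24963, Rational(-1, 15821)), Mul(-11055, Rational(1, 19312))) = Add(Rational(-24963, 15821), Rational(-11055, 19312)) = Rational(-656986611, 305535152)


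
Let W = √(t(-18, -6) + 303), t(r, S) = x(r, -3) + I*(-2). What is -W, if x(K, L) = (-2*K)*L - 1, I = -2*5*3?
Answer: -√254 ≈ -15.937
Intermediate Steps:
I = -30 (I = -10*3 = -30)
x(K, L) = -1 - 2*K*L (x(K, L) = -2*K*L - 1 = -1 - 2*K*L)
t(r, S) = 59 + 6*r (t(r, S) = (-1 - 2*r*(-3)) - 30*(-2) = (-1 + 6*r) + 60 = 59 + 6*r)
W = √254 (W = √((59 + 6*(-18)) + 303) = √((59 - 108) + 303) = √(-49 + 303) = √254 ≈ 15.937)
-W = -√254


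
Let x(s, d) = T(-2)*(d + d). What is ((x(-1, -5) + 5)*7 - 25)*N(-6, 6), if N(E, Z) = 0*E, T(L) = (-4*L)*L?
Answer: 0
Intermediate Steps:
T(L) = -4*L²
x(s, d) = -32*d (x(s, d) = (-4*(-2)²)*(d + d) = (-4*4)*(2*d) = -32*d)
N(E, Z) = 0
((x(-1, -5) + 5)*7 - 25)*N(-6, 6) = ((-32*(-5) + 5)*7 - 25)*0 = ((160 + 5)*7 - 25)*0 = (165*7 - 25)*0 = (1155 - 25)*0 = 1130*0 = 0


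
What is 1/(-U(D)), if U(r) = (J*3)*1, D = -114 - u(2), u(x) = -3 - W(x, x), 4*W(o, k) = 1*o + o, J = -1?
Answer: 1/3 ≈ 0.33333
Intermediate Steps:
W(o, k) = o/2 (W(o, k) = (1*o + o)/4 = (o + o)/4 = (2*o)/4 = o/2)
u(x) = -3 - x/2
D = -110 (D = -114 - (-3 - 1/2*2) = -114 - (-3 - 1) = -114 - 1*(-4) = -114 + 4 = -110)
U(r) = -3 (U(r) = -1*3*1 = -3*1 = -3)
1/(-U(D)) = 1/(-1*(-3)) = 1/3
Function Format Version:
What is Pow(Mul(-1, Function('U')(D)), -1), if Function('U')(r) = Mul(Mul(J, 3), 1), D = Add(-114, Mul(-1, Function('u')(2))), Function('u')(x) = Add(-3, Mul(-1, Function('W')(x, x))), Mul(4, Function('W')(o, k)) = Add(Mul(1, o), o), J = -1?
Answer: Rational(1, 3) ≈ 0.33333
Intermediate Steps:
Function('W')(o, k) = Mul(Rational(1, 2), o) (Function('W')(o, k) = Mul(Rational(1, 4), Add(Mul(1, o), o)) = Mul(Rational(1, 4), Add(o, o)) = Mul(Rational(1, 4), Mul(2, o)) = Mul(Rational(1, 2), o))
Function('u')(x) = Add(-3, Mul(Rational(-1, 2), x)) (Function('u')(x) = Add(-3, Mul(-1, Mul(Rational(1, 2), x))) = Add(-3, Mul(Rational(-1, 2), x)))
D = -110 (D = Add(-114, Mul(-1, Add(-3, Mul(Rational(-1, 2), 2)))) = Add(-114, Mul(-1, Add(-3, -1))) = Add(-114, Mul(-1, -4)) = Add(-114, 4) = -110)
Function('U')(r) = -3 (Function('U')(r) = Mul(Mul(-1, 3), 1) = Mul(-3, 1) = -3)
Pow(Mul(-1, Function('U')(D)), -1) = Pow(Mul(-1, -3), -1) = Pow(3, -1) = Rational(1, 3)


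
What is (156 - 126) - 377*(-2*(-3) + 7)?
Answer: -4871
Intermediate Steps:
(156 - 126) - 377*(-2*(-3) + 7) = 30 - 377*(6 + 7) = 30 - 377*13 = 30 - 4901 = -4871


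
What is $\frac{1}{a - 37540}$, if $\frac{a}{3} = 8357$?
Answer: $- \frac{1}{12469} \approx -8.0199 \cdot 10^{-5}$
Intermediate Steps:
$a = 25071$ ($a = 3 \cdot 8357 = 25071$)
$\frac{1}{a - 37540} = \frac{1}{25071 - 37540} = \frac{1}{-12469} = - \frac{1}{12469}$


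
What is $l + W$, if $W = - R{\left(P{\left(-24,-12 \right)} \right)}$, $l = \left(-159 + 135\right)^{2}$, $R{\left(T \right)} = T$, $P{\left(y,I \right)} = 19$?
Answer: $557$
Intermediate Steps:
$l = 576$ ($l = \left(-24\right)^{2} = 576$)
$W = -19$ ($W = \left(-1\right) 19 = -19$)
$l + W = 576 - 19 = 557$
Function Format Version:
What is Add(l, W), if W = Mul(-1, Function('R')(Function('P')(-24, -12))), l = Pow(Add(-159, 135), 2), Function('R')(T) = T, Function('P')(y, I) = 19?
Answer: 557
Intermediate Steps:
l = 576 (l = Pow(-24, 2) = 576)
W = -19 (W = Mul(-1, 19) = -19)
Add(l, W) = Add(576, -19) = 557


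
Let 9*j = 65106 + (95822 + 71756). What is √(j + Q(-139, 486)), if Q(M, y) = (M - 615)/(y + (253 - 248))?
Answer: √56092359478/1473 ≈ 160.79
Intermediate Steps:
j = 232684/9 (j = (65106 + (95822 + 71756))/9 = (65106 + 167578)/9 = (⅑)*232684 = 232684/9 ≈ 25854.)
Q(M, y) = (-615 + M)/(5 + y) (Q(M, y) = (-615 + M)/(y + 5) = (-615 + M)/(5 + y))
√(j + Q(-139, 486)) = √(232684/9 + (-615 - 139)/(5 + 486)) = √(232684/9 - 754/491) = √(114241058/4419) = √56092359478/1473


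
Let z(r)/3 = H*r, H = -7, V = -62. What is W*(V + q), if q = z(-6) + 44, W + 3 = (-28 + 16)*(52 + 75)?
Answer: -164916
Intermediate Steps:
W = -1527 (W = -3 + (-28 + 16)*(52 + 75) = -3 - 12*127 = -3 - 1524 = -1527)
z(r) = -21*r (z(r) = 3*(-7*r) = -21*r)
q = 170 (q = -21*(-6) + 44 = 126 + 44 = 170)
W*(V + q) = -1527*(-62 + 170) = -1527*108 = -164916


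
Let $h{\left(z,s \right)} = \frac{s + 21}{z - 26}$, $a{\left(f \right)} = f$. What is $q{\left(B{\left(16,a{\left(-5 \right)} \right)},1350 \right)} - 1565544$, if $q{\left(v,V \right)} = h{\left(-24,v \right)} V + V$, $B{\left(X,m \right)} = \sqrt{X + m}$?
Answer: $-1564761 - 27 \sqrt{11} \approx -1.5649 \cdot 10^{6}$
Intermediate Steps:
$h{\left(z,s \right)} = \frac{21 + s}{-26 + z}$
$q{\left(v,V \right)} = V + V \left(- \frac{21}{50} - \frac{v}{50}\right)$ ($q{\left(v,V \right)} = \frac{21 + v}{-26 - 24} V + V = \frac{21 + v}{-50} V + V = - \frac{21 + v}{50} V + V = \left(- \frac{21}{50} - \frac{v}{50}\right) V + V = V \left(- \frac{21}{50} - \frac{v}{50}\right) + V = V + V \left(- \frac{21}{50} - \frac{v}{50}\right)$)
$q{\left(B{\left(16,a{\left(-5 \right)} \right)},1350 \right)} - 1565544 = \frac{1}{50} \cdot 1350 \left(29 - \sqrt{16 - 5}\right) - 1565544 = \frac{1}{50} \cdot 1350 \left(29 - \sqrt{11}\right) - 1565544 = \left(783 - 27 \sqrt{11}\right) - 1565544 = -1564761 - 27 \sqrt{11}$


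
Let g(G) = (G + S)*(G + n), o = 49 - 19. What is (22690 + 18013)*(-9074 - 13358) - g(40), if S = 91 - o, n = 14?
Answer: -913055150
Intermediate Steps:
o = 30
S = 61 (S = 91 - 1*30 = 91 - 30 = 61)
g(G) = (14 + G)*(61 + G) (g(G) = (G + 61)*(G + 14) = (61 + G)*(14 + G) = (14 + G)*(61 + G))
(22690 + 18013)*(-9074 - 13358) - g(40) = (22690 + 18013)*(-9074 - 13358) - (854 + 40**2 + 75*40) = 40703*(-22432) - (854 + 1600 + 3000) = -913049696 - 1*5454 = -913049696 - 5454 = -913055150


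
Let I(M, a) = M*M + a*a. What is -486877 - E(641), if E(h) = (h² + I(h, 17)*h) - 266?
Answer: -264457462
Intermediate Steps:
I(M, a) = M² + a²
E(h) = -266 + h² + h*(289 + h²) (E(h) = (h² + (h² + 17²)*h) - 266 = (h² + (h² + 289)*h) - 266 = (h² + (289 + h²)*h) - 266 = (h² + h*(289 + h²)) - 266 = -266 + h² + h*(289 + h²))
-486877 - E(641) = -486877 - (-266 + 641² + 641*(289 + 641²)) = -486877 - (-266 + 410881 + 641*(289 + 410881)) = -486877 - (-266 + 410881 + 641*411170) = -486877 - (-266 + 410881 + 263559970) = -486877 - 1*263970585 = -486877 - 263970585 = -264457462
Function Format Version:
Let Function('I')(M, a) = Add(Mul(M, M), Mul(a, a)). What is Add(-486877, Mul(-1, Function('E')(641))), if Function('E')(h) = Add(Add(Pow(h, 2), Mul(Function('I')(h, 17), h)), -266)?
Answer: -264457462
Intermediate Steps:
Function('I')(M, a) = Add(Pow(M, 2), Pow(a, 2))
Function('E')(h) = Add(-266, Pow(h, 2), Mul(h, Add(289, Pow(h, 2)))) (Function('E')(h) = Add(Add(Pow(h, 2), Mul(Add(Pow(h, 2), Pow(17, 2)), h)), -266) = Add(Add(Pow(h, 2), Mul(Add(Pow(h, 2), 289), h)), -266) = Add(Add(Pow(h, 2), Mul(Add(289, Pow(h, 2)), h)), -266) = Add(Add(Pow(h, 2), Mul(h, Add(289, Pow(h, 2)))), -266) = Add(-266, Pow(h, 2), Mul(h, Add(289, Pow(h, 2)))))
Add(-486877, Mul(-1, Function('E')(641))) = Add(-486877, Mul(-1, Add(-266, Pow(641, 2), Mul(641, Add(289, Pow(641, 2)))))) = Add(-486877, Mul(-1, Add(-266, 410881, Mul(641, Add(289, 410881))))) = Add(-486877, Mul(-1, Add(-266, 410881, Mul(641, 411170)))) = Add(-486877, Mul(-1, Add(-266, 410881, 263559970))) = Add(-486877, Mul(-1, 263970585)) = Add(-486877, -263970585) = -264457462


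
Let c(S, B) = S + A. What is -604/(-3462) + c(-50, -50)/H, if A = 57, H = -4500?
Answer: 448961/2596500 ≈ 0.17291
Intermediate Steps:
c(S, B) = 57 + S (c(S, B) = S + 57 = 57 + S)
-604/(-3462) + c(-50, -50)/H = -604/(-3462) + (57 - 50)/(-4500) = -604*(-1/3462) + 7*(-1/4500) = 302/1731 - 7/4500 = 448961/2596500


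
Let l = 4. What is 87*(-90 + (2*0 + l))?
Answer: -7482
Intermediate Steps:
87*(-90 + (2*0 + l)) = 87*(-90 + (2*0 + 4)) = 87*(-90 + (0 + 4)) = 87*(-90 + 4) = 87*(-86) = -7482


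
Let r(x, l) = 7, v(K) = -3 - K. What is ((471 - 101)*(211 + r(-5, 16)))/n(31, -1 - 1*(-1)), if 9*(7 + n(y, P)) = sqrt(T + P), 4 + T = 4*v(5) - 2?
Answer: -45734220/4007 - 725940*I*sqrt(38)/4007 ≈ -11414.0 - 1116.8*I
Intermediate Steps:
T = -38 (T = -4 + (4*(-3 - 1*5) - 2) = -4 + (4*(-3 - 5) - 2) = -4 + (4*(-8) - 2) = -4 + (-32 - 2) = -4 - 34 = -38)
n(y, P) = -7 + sqrt(-38 + P)/9
((471 - 101)*(211 + r(-5, 16)))/n(31, -1 - 1*(-1)) = ((471 - 101)*(211 + 7))/(-7 + sqrt(-38 + (-1 - 1*(-1)))/9) = (370*218)/(-7 + sqrt(-38 + (-1 + 1))/9) = 80660/(-7 + sqrt(-38 + 0)/9) = 80660/(-7 + sqrt(-38)/9) = 80660/(-7 + (I*sqrt(38))/9) = 80660/(-7 + I*sqrt(38)/9)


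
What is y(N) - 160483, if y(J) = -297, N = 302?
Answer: -160780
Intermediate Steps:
y(N) - 160483 = -297 - 160483 = -160780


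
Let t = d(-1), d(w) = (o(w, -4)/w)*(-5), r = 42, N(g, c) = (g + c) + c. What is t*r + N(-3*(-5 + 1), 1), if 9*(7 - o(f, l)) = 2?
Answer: 4312/3 ≈ 1437.3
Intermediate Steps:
o(f, l) = 61/9 (o(f, l) = 7 - 1/9*2 = 7 - 2/9 = 61/9)
N(g, c) = g + 2*c (N(g, c) = (c + g) + c = g + 2*c)
d(w) = -305/(9*w) (d(w) = (61/(9*w))*(-5) = -305/(9*w))
t = 305/9 (t = -305/9/(-1) = -305/9*(-1) = 305/9 ≈ 33.889)
t*r + N(-3*(-5 + 1), 1) = (305/9)*42 + (-3*(-5 + 1) + 2*1) = 4270/3 + (-3*(-4) + 2) = 4270/3 + (12 + 2) = 4270/3 + 14 = 4312/3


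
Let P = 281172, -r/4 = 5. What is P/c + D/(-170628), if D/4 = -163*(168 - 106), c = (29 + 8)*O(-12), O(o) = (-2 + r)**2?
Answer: 3043733063/190975389 ≈ 15.938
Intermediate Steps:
r = -20 (r = -4*5 = -20)
O(o) = 484 (O(o) = (-2 - 20)**2 = (-22)**2 = 484)
c = 17908 (c = (29 + 8)*484 = 37*484 = 17908)
D = -40424 (D = 4*(-163*(168 - 106)) = 4*(-163*62) = 4*(-10106) = -40424)
P/c + D/(-170628) = 281172/17908 - 40424/(-170628) = 281172*(1/17908) - 40424*(-1/170628) = 70293/4477 + 10106/42657 = 3043733063/190975389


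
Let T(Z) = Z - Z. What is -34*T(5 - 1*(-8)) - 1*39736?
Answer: -39736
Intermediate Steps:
T(Z) = 0
-34*T(5 - 1*(-8)) - 1*39736 = -34*0 - 1*39736 = 0 - 39736 = -39736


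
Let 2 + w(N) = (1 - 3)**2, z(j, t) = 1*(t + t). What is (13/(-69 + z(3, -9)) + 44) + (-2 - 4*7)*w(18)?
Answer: -1405/87 ≈ -16.149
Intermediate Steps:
z(j, t) = 2*t (z(j, t) = 1*(2*t) = 2*t)
w(N) = 2 (w(N) = -2 + (1 - 3)**2 = -2 + (-2)**2 = -2 + 4 = 2)
(13/(-69 + z(3, -9)) + 44) + (-2 - 4*7)*w(18) = (13/(-69 + 2*(-9)) + 44) + (-2 - 4*7)*2 = (13/(-69 - 18) + 44) + (-2 - 28)*2 = (13/(-87) + 44) - 30*2 = (13*(-1/87) + 44) - 60 = (-13/87 + 44) - 60 = 3815/87 - 60 = -1405/87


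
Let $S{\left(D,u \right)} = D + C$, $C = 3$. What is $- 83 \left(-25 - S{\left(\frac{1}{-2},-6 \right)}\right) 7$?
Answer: $\frac{31955}{2} \approx 15978.0$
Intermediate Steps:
$S{\left(D,u \right)} = 3 + D$ ($S{\left(D,u \right)} = D + 3 = 3 + D$)
$- 83 \left(-25 - S{\left(\frac{1}{-2},-6 \right)}\right) 7 = - 83 \left(-25 - \left(3 + \frac{1}{-2}\right)\right) 7 = - 83 \left(-25 - \left(3 - \frac{1}{2}\right)\right) 7 = - 83 \left(-25 - \frac{5}{2}\right) 7 = \left(-83\right) \left(- \frac{55}{2}\right) 7 = \frac{4565}{2} \cdot 7 = \frac{31955}{2}$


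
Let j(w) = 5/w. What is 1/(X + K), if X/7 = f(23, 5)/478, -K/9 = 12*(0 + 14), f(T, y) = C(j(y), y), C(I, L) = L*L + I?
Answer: -239/361277 ≈ -0.00066154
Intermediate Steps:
C(I, L) = I + L² (C(I, L) = L² + I = I + L²)
f(T, y) = y² + 5/y (f(T, y) = 5/y + y² = y² + 5/y)
K = -1512 (K = -108*(0 + 14) = -108*14 = -9*168 = -1512)
X = 91/239 (X = 7*(((5 + 5³)/5)/478) = 7*(((5 + 125)/5)*(1/478)) = 7*(((⅕)*130)*(1/478)) = 7*(26*(1/478)) = 7*(13/239) = 91/239 ≈ 0.38075)
1/(X + K) = 1/(91/239 - 1512) = 1/(-361277/239) = -239/361277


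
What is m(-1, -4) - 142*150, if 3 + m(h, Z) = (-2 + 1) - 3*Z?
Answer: -21292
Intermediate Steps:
m(h, Z) = -4 - 3*Z (m(h, Z) = -3 + ((-2 + 1) - 3*Z) = -3 + (-1 - 3*Z) = -4 - 3*Z)
m(-1, -4) - 142*150 = (-4 - 3*(-4)) - 142*150 = (-4 + 12) - 21300 = 8 - 21300 = -21292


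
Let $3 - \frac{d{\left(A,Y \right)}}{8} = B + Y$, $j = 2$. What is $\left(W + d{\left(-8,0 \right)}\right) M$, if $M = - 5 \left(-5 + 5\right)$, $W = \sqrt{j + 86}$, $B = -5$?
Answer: $0$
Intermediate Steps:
$d{\left(A,Y \right)} = 64 - 8 Y$ ($d{\left(A,Y \right)} = 24 - 8 \left(-5 + Y\right) = 24 - \left(-40 + 8 Y\right) = 64 - 8 Y$)
$W = 2 \sqrt{22}$ ($W = \sqrt{2 + 86} = \sqrt{88} = 2 \sqrt{22} \approx 9.3808$)
$M = 0$ ($M = \left(-5\right) 0 = 0$)
$\left(W + d{\left(-8,0 \right)}\right) M = \left(2 \sqrt{22} + \left(64 - 0\right)\right) 0 = \left(2 \sqrt{22} + \left(64 + 0\right)\right) 0 = \left(2 \sqrt{22} + 64\right) 0 = \left(64 + 2 \sqrt{22}\right) 0 = 0$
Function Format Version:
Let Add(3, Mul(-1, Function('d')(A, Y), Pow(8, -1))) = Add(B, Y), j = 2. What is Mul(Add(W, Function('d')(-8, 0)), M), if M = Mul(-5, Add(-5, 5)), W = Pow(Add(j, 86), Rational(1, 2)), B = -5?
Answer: 0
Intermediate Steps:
Function('d')(A, Y) = Add(64, Mul(-8, Y)) (Function('d')(A, Y) = Add(24, Mul(-8, Add(-5, Y))) = Add(24, Add(40, Mul(-8, Y))) = Add(64, Mul(-8, Y)))
W = Mul(2, Pow(22, Rational(1, 2))) (W = Pow(Add(2, 86), Rational(1, 2)) = Pow(88, Rational(1, 2)) = Mul(2, Pow(22, Rational(1, 2))) ≈ 9.3808)
M = 0 (M = Mul(-5, 0) = 0)
Mul(Add(W, Function('d')(-8, 0)), M) = Mul(Add(Mul(2, Pow(22, Rational(1, 2))), Add(64, Mul(-8, 0))), 0) = Mul(Add(Mul(2, Pow(22, Rational(1, 2))), Add(64, 0)), 0) = Mul(Add(Mul(2, Pow(22, Rational(1, 2))), 64), 0) = Mul(Add(64, Mul(2, Pow(22, Rational(1, 2)))), 0) = 0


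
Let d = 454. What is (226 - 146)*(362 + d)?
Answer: 65280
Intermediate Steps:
(226 - 146)*(362 + d) = (226 - 146)*(362 + 454) = 80*816 = 65280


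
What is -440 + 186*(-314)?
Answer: -58844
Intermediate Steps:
-440 + 186*(-314) = -440 - 58404 = -58844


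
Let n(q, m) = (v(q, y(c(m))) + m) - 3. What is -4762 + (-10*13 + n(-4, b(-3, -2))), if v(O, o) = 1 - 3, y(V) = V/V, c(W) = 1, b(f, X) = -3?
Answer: -4900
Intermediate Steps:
y(V) = 1
v(O, o) = -2
n(q, m) = -5 + m (n(q, m) = (-2 + m) - 3 = -5 + m)
-4762 + (-10*13 + n(-4, b(-3, -2))) = -4762 + (-10*13 + (-5 - 3)) = -4762 + (-130 - 8) = -4762 - 138 = -4900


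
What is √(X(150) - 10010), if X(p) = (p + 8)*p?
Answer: 37*√10 ≈ 117.00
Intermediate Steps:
X(p) = p*(8 + p) (X(p) = (8 + p)*p = p*(8 + p))
√(X(150) - 10010) = √(150*(8 + 150) - 10010) = √(150*158 - 10010) = √(23700 - 10010) = √13690 = 37*√10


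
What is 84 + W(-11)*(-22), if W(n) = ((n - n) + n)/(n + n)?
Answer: 73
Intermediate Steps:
W(n) = 1/2 (W(n) = (0 + n)/((2*n)) = n*(1/(2*n)) = 1/2)
84 + W(-11)*(-22) = 84 + (1/2)*(-22) = 84 - 11 = 73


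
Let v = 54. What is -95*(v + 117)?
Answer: -16245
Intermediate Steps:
-95*(v + 117) = -95*(54 + 117) = -95*171 = -16245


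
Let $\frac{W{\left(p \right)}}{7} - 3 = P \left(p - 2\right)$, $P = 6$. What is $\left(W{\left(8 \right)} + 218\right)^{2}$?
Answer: $241081$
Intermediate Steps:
$W{\left(p \right)} = -63 + 42 p$ ($W{\left(p \right)} = 21 + 7 \cdot 6 \left(p - 2\right) = 21 + 7 \cdot 6 \left(-2 + p\right) = 21 + 7 \left(-12 + 6 p\right) = 21 + \left(-84 + 42 p\right) = -63 + 42 p$)
$\left(W{\left(8 \right)} + 218\right)^{2} = \left(\left(-63 + 42 \cdot 8\right) + 218\right)^{2} = \left(\left(-63 + 336\right) + 218\right)^{2} = \left(273 + 218\right)^{2} = 491^{2} = 241081$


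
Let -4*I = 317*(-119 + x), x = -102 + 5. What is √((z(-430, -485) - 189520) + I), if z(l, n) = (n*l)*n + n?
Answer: I*√101319637 ≈ 10066.0*I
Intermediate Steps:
x = -97
z(l, n) = n + l*n² (z(l, n) = (l*n)*n + n = l*n² + n = n + l*n²)
I = 17118 (I = -317*(-119 - 97)/4 = -317*(-216)/4 = -¼*(-68472) = 17118)
√((z(-430, -485) - 189520) + I) = √((-485*(1 - 430*(-485)) - 189520) + 17118) = √((-485*(1 + 208550) - 189520) + 17118) = √((-485*208551 - 189520) + 17118) = √((-101147235 - 189520) + 17118) = √(-101336755 + 17118) = √(-101319637) = I*√101319637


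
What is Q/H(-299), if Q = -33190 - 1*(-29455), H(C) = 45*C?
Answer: 83/299 ≈ 0.27759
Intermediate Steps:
Q = -3735 (Q = -33190 + 29455 = -3735)
Q/H(-299) = -3735/(45*(-299)) = -3735/(-13455) = -3735*(-1/13455) = 83/299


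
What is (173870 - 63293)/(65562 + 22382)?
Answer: 110577/87944 ≈ 1.2574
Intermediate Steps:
(173870 - 63293)/(65562 + 22382) = 110577/87944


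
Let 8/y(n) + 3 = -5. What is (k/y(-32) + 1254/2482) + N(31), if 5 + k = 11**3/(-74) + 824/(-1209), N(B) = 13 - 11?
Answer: 2905948679/111027306 ≈ 26.173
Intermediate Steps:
y(n) = -1 (y(n) = 8/(-3 - 5) = 8/(-8) = 8*(-1/8) = -1)
N(B) = 2
k = -2117485/89466 (k = -5 + (11**3/(-74) + 824/(-1209)) = -5 + (1331*(-1/74) + 824*(-1/1209)) = -5 + (-1331/74 - 824/1209) = -5 - 1670155/89466 = -2117485/89466 ≈ -23.668)
(k/y(-32) + 1254/2482) + N(31) = (-2117485/89466/(-1) + 1254/2482) + 2 = (-2117485/89466*(-1) + 1254*(1/2482)) + 2 = (2117485/89466 + 627/1241) + 2 = 2683894067/111027306 + 2 = 2905948679/111027306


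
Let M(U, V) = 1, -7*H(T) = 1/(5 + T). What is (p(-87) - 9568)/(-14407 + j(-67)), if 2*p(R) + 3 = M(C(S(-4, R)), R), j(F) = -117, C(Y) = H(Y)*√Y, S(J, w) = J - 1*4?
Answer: 9569/14524 ≈ 0.65884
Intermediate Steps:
S(J, w) = -4 + J (S(J, w) = J - 4 = -4 + J)
H(T) = -1/(7*(5 + T))
C(Y) = -√Y/(35 + 7*Y) (C(Y) = (-1/(35 + 7*Y))*√Y = -√Y/(35 + 7*Y))
p(R) = -1 (p(R) = -3/2 + (½)*1 = -3/2 + ½ = -1)
(p(-87) - 9568)/(-14407 + j(-67)) = (-1 - 9568)/(-14407 - 117) = -9569/(-14524) = -9569*(-1/14524) = 9569/14524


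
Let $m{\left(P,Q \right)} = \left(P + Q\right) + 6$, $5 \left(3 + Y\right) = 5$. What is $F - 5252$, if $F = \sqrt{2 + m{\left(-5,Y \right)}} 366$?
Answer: $-4886$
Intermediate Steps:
$Y = -2$ ($Y = -3 + \frac{1}{5} \cdot 5 = -3 + 1 = -2$)
$m{\left(P,Q \right)} = 6 + P + Q$
$F = 366$ ($F = \sqrt{2 - 1} \cdot 366 = \sqrt{1} \cdot 366 = 1 \cdot 366 = 366$)
$F - 5252 = 366 - 5252 = -4886$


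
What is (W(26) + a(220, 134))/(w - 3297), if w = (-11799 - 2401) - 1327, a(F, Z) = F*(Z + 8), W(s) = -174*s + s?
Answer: -13371/9412 ≈ -1.4206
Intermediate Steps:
W(s) = -173*s
a(F, Z) = F*(8 + Z)
w = -15527 (w = -14200 - 1327 = -15527)
(W(26) + a(220, 134))/(w - 3297) = (-173*26 + 220*(8 + 134))/(-15527 - 3297) = (-4498 + 220*142)/(-18824) = (-4498 + 31240)*(-1/18824) = 26742*(-1/18824) = -13371/9412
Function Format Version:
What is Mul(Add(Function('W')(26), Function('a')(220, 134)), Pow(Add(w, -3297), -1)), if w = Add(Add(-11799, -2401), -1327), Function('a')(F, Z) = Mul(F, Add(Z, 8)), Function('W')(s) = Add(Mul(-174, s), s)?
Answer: Rational(-13371, 9412) ≈ -1.4206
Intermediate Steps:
Function('W')(s) = Mul(-173, s)
Function('a')(F, Z) = Mul(F, Add(8, Z))
w = -15527 (w = Add(-14200, -1327) = -15527)
Mul(Add(Function('W')(26), Function('a')(220, 134)), Pow(Add(w, -3297), -1)) = Mul(Add(Mul(-173, 26), Mul(220, Add(8, 134))), Pow(Add(-15527, -3297), -1)) = Mul(Add(-4498, Mul(220, 142)), Pow(-18824, -1)) = Mul(Add(-4498, 31240), Rational(-1, 18824)) = Mul(26742, Rational(-1, 18824)) = Rational(-13371, 9412)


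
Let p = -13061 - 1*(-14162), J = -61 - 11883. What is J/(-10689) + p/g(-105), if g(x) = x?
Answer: -71527/7635 ≈ -9.3683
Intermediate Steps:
J = -11944
p = 1101 (p = -13061 + 14162 = 1101)
J/(-10689) + p/g(-105) = -11944/(-10689) + 1101/(-105) = -11944*(-1/10689) + 1101*(-1/105) = 11944/10689 - 367/35 = -71527/7635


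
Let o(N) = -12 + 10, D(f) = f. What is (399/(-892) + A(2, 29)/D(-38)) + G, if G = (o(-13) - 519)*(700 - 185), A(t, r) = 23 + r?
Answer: -4547433393/16948 ≈ -2.6832e+5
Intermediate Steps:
o(N) = -2
G = -268315 (G = (-2 - 519)*(700 - 185) = -521*515 = -268315)
(399/(-892) + A(2, 29)/D(-38)) + G = (399/(-892) + (23 + 29)/(-38)) - 268315 = (399*(-1/892) + 52*(-1/38)) - 268315 = (-399/892 - 26/19) - 268315 = -30773/16948 - 268315 = -4547433393/16948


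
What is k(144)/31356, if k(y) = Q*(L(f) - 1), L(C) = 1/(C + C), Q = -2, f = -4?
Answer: 1/13936 ≈ 7.1757e-5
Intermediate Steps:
L(C) = 1/(2*C)
k(y) = 9/4 (k(y) = -2*((½)/(-4) - 1) = -2*((½)*(-¼) - 1) = -2*(-⅛ - 1) = -2*(-9/8) = 9/4)
k(144)/31356 = (9/4)/31356 = (9/4)*(1/31356) = 1/13936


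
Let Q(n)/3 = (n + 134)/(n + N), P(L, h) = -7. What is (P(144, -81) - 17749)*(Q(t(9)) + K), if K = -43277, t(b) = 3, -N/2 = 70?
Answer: 768479680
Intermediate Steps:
N = -140 (N = -2*70 = -140)
Q(n) = 3*(134 + n)/(-140 + n) (Q(n) = 3*((n + 134)/(n - 140)) = 3*((134 + n)/(-140 + n)) = 3*(134 + n)/(-140 + n))
(P(144, -81) - 17749)*(Q(t(9)) + K) = (-7 - 17749)*(3*(134 + 3)/(-140 + 3) - 43277) = -17756*(3*137/(-137) - 43277) = -17756*(3*(-1/137)*137 - 43277) = -17756*(-3 - 43277) = -17756*(-43280) = 768479680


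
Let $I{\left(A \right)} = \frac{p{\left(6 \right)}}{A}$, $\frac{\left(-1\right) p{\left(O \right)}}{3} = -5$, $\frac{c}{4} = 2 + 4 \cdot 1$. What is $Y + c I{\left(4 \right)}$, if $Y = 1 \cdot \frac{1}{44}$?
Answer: $\frac{3961}{44} \approx 90.023$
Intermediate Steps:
$c = 24$ ($c = 4 \left(2 + 4 \cdot 1\right) = 4 \left(2 + 4\right) = 4 \cdot 6 = 24$)
$Y = \frac{1}{44}$ ($Y = 1 \cdot \frac{1}{44} = \frac{1}{44} \approx 0.022727$)
$p{\left(O \right)} = 15$ ($p{\left(O \right)} = \left(-3\right) \left(-5\right) = 15$)
$I{\left(A \right)} = \frac{15}{A}$
$Y + c I{\left(4 \right)} = \frac{1}{44} + 24 \cdot \frac{15}{4} = \frac{1}{44} + 90 = \frac{3961}{44}$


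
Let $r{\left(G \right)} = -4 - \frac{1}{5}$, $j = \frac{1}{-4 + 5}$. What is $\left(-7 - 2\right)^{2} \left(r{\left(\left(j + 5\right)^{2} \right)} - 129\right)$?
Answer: $- \frac{53946}{5} \approx -10789.0$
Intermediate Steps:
$j = 1$ ($j = 1^{-1} = 1$)
$r{\left(G \right)} = - \frac{21}{5}$ ($r{\left(G \right)} = -4 - \frac{1}{5} = - \frac{21}{5}$)
$\left(-7 - 2\right)^{2} \left(r{\left(\left(j + 5\right)^{2} \right)} - 129\right) = \left(-7 - 2\right)^{2} \left(- \frac{21}{5} - 129\right) = \left(-9\right)^{2} \left(- \frac{666}{5}\right) = 81 \left(- \frac{666}{5}\right) = - \frac{53946}{5}$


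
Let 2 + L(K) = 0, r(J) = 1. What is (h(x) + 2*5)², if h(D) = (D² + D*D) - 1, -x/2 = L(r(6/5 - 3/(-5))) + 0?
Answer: 1681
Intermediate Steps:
L(K) = -2 (L(K) = -2 + 0 = -2)
x = 4 (x = -2*(-2 + 0) = -2*(-2) = 4)
h(D) = -1 + 2*D² (h(D) = (D² + D²) - 1 = 2*D² - 1 = -1 + 2*D²)
(h(x) + 2*5)² = ((-1 + 2*4²) + 2*5)² = ((-1 + 2*16) + 10)² = ((-1 + 32) + 10)² = (31 + 10)² = 41² = 1681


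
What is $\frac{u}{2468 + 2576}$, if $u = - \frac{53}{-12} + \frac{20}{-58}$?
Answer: $\frac{109}{135024} \approx 0.00080726$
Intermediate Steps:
$u = \frac{1417}{348}$ ($u = \left(-53\right) \left(- \frac{1}{12}\right) + 20 \left(- \frac{1}{58}\right) = \frac{53}{12} - \frac{10}{29} = \frac{1417}{348} \approx 4.0718$)
$\frac{u}{2468 + 2576} = \frac{1417}{348 \left(2468 + 2576\right)} = \frac{1417}{348 \cdot 5044} = \frac{1417}{348} \cdot \frac{1}{5044} = \frac{109}{135024}$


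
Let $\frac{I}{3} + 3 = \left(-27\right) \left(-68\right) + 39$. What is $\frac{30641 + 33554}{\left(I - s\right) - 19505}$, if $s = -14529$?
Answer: $\frac{12839}{128} \approx 100.3$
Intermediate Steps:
$I = 5616$ ($I = -9 + 3 \left(\left(-27\right) \left(-68\right) + 39\right) = -9 + 3 \left(1836 + 39\right) = -9 + 3 \cdot 1875 = -9 + 5625 = 5616$)
$\frac{30641 + 33554}{\left(I - s\right) - 19505} = \frac{30641 + 33554}{\left(5616 - -14529\right) - 19505} = \frac{64195}{\left(5616 + 14529\right) - 19505} = \frac{64195}{20145 - 19505} = \frac{64195}{640} = 64195 \cdot \frac{1}{640} = \frac{12839}{128}$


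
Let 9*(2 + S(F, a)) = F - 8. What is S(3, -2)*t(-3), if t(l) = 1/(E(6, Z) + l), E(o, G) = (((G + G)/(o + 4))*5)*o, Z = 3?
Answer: -23/135 ≈ -0.17037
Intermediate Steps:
E(o, G) = 10*G*o/(4 + o) (E(o, G) = (((2*G)/(4 + o))*5)*o = ((2*G/(4 + o))*5)*o = (10*G/(4 + o))*o = 10*G*o/(4 + o))
S(F, a) = -26/9 + F/9 (S(F, a) = -2 + (F - 8)/9 = -2 + (-8 + F)/9 = -2 + (-8/9 + F/9) = -26/9 + F/9)
t(l) = 1/(18 + l) (t(l) = 1/(10*3*6/(4 + 6) + l) = 1/(10*3*6/10 + l) = 1/(10*3*6*(⅒) + l) = 1/(18 + l))
S(3, -2)*t(-3) = (-26/9 + (⅑)*3)/(18 - 3) = (-26/9 + ⅓)/15 = -23/9*1/15 = -23/135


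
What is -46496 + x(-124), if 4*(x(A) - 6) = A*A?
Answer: -42646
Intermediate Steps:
x(A) = 6 + A²/4 (x(A) = 6 + (A*A)/4 = 6 + A²/4)
-46496 + x(-124) = -46496 + (6 + (¼)*(-124)²) = -46496 + (6 + (¼)*15376) = -46496 + (6 + 3844) = -46496 + 3850 = -42646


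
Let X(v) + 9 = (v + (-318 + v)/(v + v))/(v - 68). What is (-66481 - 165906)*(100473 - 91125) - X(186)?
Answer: -7946469719641/3658 ≈ -2.1724e+9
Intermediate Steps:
X(v) = -9 + (v + (-318 + v)/(2*v))/(-68 + v) (X(v) = -9 + (v + (-318 + v)/(v + v))/(v - 68) = -9 + (v + (-318 + v)/((2*v)))/(-68 + v) = -9 + (v + (-318 + v)*(1/(2*v)))/(-68 + v) = -9 + (v + (-318 + v)/(2*v))/(-68 + v))
(-66481 - 165906)*(100473 - 91125) - X(186) = (-66481 - 165906)*(100473 - 91125) - (-318 - 16*186**2 + 1225*186)/(2*186*(-68 + 186)) = -232387*9348 - (-318 - 16*34596 + 227850)/(2*186*118) = -2172353676 - (-318 - 553536 + 227850)/(2*186*118) = -2172353676 - (-326004)/(2*186*118) = -2172353676 - 1*(-27167/3658) = -2172353676 + 27167/3658 = -7946469719641/3658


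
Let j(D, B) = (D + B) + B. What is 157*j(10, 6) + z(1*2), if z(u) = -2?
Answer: 3452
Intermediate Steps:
j(D, B) = D + 2*B (j(D, B) = (B + D) + B = D + 2*B)
157*j(10, 6) + z(1*2) = 157*(10 + 2*6) - 2 = 157*(10 + 12) - 2 = 157*22 - 2 = 3454 - 2 = 3452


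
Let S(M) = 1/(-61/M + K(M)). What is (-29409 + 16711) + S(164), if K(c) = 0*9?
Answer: -774742/61 ≈ -12701.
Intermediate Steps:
K(c) = 0
S(M) = -M/61 (S(M) = 1/(-61/M + 0) = 1/(-61/M) = -M/61)
(-29409 + 16711) + S(164) = (-29409 + 16711) - 1/61*164 = -12698 - 164/61 = -774742/61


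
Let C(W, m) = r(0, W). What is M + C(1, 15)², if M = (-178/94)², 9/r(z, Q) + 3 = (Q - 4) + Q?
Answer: 376954/55225 ≈ 6.8258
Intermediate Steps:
r(z, Q) = 9/(-7 + 2*Q) (r(z, Q) = 9/(-3 + ((Q - 4) + Q)) = 9/(-3 + ((-4 + Q) + Q)) = 9/(-3 + (-4 + 2*Q)) = 9/(-7 + 2*Q))
M = 7921/2209 (M = (-178*1/94)² = (-89/47)² = 7921/2209 ≈ 3.5858)
C(W, m) = 9/(-7 + 2*W)
M + C(1, 15)² = 7921/2209 + (9/(-7 + 2*1))² = 7921/2209 + (9/(-7 + 2))² = 7921/2209 + (9/(-5))² = 7921/2209 + (9*(-⅕))² = 7921/2209 + (-9/5)² = 7921/2209 + 81/25 = 376954/55225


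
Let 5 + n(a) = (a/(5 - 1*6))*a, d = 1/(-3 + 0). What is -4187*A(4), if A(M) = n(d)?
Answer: 192602/9 ≈ 21400.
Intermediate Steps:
d = -⅓ (d = 1/(-3) = -⅓ ≈ -0.33333)
n(a) = -5 - a² (n(a) = -5 + (a/(5 - 1*6))*a = -5 + (a/(5 - 6))*a = -5 + (a/(-1))*a = -5 + (a*(-1))*a = -5 + (-a)*a = -5 - a²)
A(M) = -46/9 (A(M) = -5 - (-⅓)² = -5 - 1*⅑ = -5 - ⅑ = -46/9)
-4187*A(4) = -4187*(-46/9) = 192602/9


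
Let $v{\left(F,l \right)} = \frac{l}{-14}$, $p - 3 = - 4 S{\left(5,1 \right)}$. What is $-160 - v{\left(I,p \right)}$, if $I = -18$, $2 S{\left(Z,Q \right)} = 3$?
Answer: $- \frac{2243}{14} \approx -160.21$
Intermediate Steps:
$S{\left(Z,Q \right)} = \frac{3}{2}$ ($S{\left(Z,Q \right)} = \frac{1}{2} \cdot 3 = \frac{3}{2}$)
$p = -3$ ($p = 3 - 6 = -3$)
$v{\left(F,l \right)} = - \frac{l}{14}$ ($v{\left(F,l \right)} = l \left(- \frac{1}{14}\right) = - \frac{l}{14}$)
$-160 - v{\left(I,p \right)} = -160 - \left(- \frac{1}{14}\right) \left(-3\right) = -160 - \frac{3}{14} = - \frac{2243}{14}$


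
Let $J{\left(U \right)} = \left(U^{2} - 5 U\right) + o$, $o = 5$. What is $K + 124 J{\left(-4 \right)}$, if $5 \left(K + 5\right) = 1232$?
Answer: $\frac{26627}{5} \approx 5325.4$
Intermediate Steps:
$J{\left(U \right)} = 5 + U^{2} - 5 U$ ($J{\left(U \right)} = \left(U^{2} - 5 U\right) + 5 = 5 + U^{2} - 5 U$)
$K = \frac{1207}{5}$ ($K = -5 + \frac{1}{5} \cdot 1232 = -5 + \frac{1232}{5} = \frac{1207}{5} \approx 241.4$)
$K + 124 J{\left(-4 \right)} = \frac{1207}{5} + 124 \left(5 + \left(-4\right)^{2} - -20\right) = \frac{1207}{5} + 124 \left(5 + 16 + 20\right) = \frac{1207}{5} + 124 \cdot 41 = \frac{1207}{5} + 5084 = \frac{26627}{5}$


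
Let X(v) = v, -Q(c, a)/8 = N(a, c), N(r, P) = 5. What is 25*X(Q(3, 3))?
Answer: -1000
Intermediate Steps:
Q(c, a) = -40 (Q(c, a) = -8*5 = -40)
25*X(Q(3, 3)) = 25*(-40) = -1000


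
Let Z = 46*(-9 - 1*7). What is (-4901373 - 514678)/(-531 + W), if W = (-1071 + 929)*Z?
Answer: -5416051/103981 ≈ -52.087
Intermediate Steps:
Z = -736 (Z = 46*(-9 - 7) = 46*(-16) = -736)
W = 104512 (W = (-1071 + 929)*(-736) = -142*(-736) = 104512)
(-4901373 - 514678)/(-531 + W) = (-4901373 - 514678)/(-531 + 104512) = -5416051/103981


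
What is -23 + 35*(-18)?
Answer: -653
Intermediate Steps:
-23 + 35*(-18) = -23 - 630 = -653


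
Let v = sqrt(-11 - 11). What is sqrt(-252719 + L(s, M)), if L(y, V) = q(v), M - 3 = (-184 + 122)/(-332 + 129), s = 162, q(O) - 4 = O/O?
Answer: I*sqrt(252714) ≈ 502.71*I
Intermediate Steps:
v = I*sqrt(22) (v = sqrt(-22) = I*sqrt(22) ≈ 4.6904*I)
q(O) = 5 (q(O) = 4 + O/O = 4 + 1 = 5)
M = 671/203 (M = 3 + (-184 + 122)/(-332 + 129) = 3 - 62/(-203) = 3 - 62*(-1/203) = 3 + 62/203 = 671/203 ≈ 3.3054)
L(y, V) = 5
sqrt(-252719 + L(s, M)) = sqrt(-252719 + 5) = sqrt(-252714) = I*sqrt(252714)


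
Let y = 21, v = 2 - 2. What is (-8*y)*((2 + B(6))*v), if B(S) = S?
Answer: 0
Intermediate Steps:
v = 0
(-8*y)*((2 + B(6))*v) = (-8*21)*((2 + 6)*0) = -1344*0 = -168*0 = 0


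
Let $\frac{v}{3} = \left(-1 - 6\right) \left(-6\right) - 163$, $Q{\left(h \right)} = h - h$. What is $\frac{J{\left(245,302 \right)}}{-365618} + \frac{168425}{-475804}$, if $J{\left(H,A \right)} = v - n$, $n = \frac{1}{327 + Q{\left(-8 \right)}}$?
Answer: $- \frac{10039961661571}{28442869873572} \approx -0.35299$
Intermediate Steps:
$Q{\left(h \right)} = 0$
$n = \frac{1}{327}$ ($n = \frac{1}{327 + 0} = \frac{1}{327} \approx 0.0030581$)
$v = -363$ ($v = 3 \left(\left(-1 - 6\right) \left(-6\right) - 163\right) = 3 \left(\left(-7\right) \left(-6\right) - 163\right) = 3 \left(42 - 163\right) = 3 \left(-121\right) = -363$)
$J{\left(H,A \right)} = - \frac{118702}{327}$ ($J{\left(H,A \right)} = -363 - \frac{1}{327} = - \frac{118702}{327}$)
$\frac{J{\left(245,302 \right)}}{-365618} + \frac{168425}{-475804} = - \frac{118702}{327 \left(-365618\right)} + \frac{168425}{-475804} = \left(- \frac{118702}{327}\right) \left(- \frac{1}{365618}\right) + 168425 \left(- \frac{1}{475804}\right) = \frac{59351}{59778543} - \frac{168425}{475804} = - \frac{10039961661571}{28442869873572}$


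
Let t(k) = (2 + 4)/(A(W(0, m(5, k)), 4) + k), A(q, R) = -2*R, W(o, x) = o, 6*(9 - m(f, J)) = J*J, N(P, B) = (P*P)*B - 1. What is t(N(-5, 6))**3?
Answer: 8/103823 ≈ 7.7054e-5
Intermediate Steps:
N(P, B) = -1 + B*P**2 (N(P, B) = P**2*B - 1 = B*P**2 - 1 = -1 + B*P**2)
m(f, J) = 9 - J**2/6 (m(f, J) = 9 - J*J/6 = 9 - J**2/6)
t(k) = 6/(-8 + k) (t(k) = (2 + 4)/(-2*4 + k) = 6/(-8 + k))
t(N(-5, 6))**3 = (6/(-8 + (-1 + 6*(-5)**2)))**3 = (6/(-8 + (-1 + 6*25)))**3 = (6/(-8 + (-1 + 150)))**3 = (6/(-8 + 149))**3 = (6/141)**3 = (6*(1/141))**3 = (2/47)**3 = 8/103823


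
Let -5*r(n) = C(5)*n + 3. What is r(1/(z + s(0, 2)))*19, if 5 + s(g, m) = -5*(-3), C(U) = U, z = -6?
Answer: -323/20 ≈ -16.150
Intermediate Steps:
s(g, m) = 10 (s(g, m) = -5 - 5*(-3) = -5 + 15 = 10)
r(n) = -3/5 - n (r(n) = -(5*n + 3)/5 = -(3 + 5*n)/5 = -3/5 - n)
r(1/(z + s(0, 2)))*19 = (-3/5 - 1/(-6 + 10))*19 = (-3/5 - 1/4)*19 = -17/20*19 = -323/20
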